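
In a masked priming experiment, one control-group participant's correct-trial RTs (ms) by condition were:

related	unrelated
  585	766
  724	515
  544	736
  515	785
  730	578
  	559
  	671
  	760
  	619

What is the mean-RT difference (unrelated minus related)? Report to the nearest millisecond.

46 ms

M(related) = 3098/5 = 619.600
M(unrelated) = 5989/9 = 665.444
Difference = 665.444 − 619.600 = 45.844 ms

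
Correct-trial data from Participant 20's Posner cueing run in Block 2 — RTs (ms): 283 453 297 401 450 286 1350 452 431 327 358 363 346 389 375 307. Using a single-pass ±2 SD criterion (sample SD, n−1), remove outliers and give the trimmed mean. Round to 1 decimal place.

n = 16, ΣRT = 6868, M = 429.250
Σ(x−M)² = 955853.00; s = √(955853.00/15) = 252.435
Cutoffs: 429.250 ± 2·252.435 → [-75.6, 934.1]
Outside: 1350 → excluded.
Retained (n=15): Σ = 5518, mean = 5518/15 = 367.867

367.9 ms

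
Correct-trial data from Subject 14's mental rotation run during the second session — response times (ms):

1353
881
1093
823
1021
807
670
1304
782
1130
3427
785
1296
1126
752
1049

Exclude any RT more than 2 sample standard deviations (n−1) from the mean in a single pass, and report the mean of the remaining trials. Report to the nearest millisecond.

991 ms

n = 16, ΣRT = 18299, M = 1143.688
Σ(x−M)² = 6255791.44; s = √(6255791.44/15) = 645.796
Cutoffs: 1143.688 ± 2·645.796 → [-147.9, 2435.3]
Outside: 3427 → excluded.
Retained (n=15): Σ = 14872, mean = 14872/15 = 991.467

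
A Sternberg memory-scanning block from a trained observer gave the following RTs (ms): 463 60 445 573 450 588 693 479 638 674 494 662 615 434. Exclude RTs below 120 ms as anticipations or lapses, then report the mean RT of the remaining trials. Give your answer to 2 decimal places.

554.46 ms

Excluded: 60
Retained (n=13): Σ = 7208
Mean = 7208/13 = 554.4615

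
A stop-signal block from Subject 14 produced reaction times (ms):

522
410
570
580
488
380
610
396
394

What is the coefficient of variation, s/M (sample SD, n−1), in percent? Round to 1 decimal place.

n = 9, Σ = 4350, M = 483.3333
Σ(x−M)² = 66080.000; s = √(66080.000/8) = 90.8845
CV = 90.8845 / 483.3333 = 0.18804 = 18.804%

18.8%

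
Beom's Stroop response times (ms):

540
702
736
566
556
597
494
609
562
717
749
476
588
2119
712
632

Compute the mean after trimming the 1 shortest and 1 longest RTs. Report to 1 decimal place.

625.7 ms

Sorted: 476, 494, 540, 556, 562, 566, 588, 597, 609, 632, 702, 712, 717, 736, 749, 2119
Drop lowest 1 (476) and highest 1 (2119)
Remaining (n=14): Σ = 8760, mean = 8760/14 = 625.714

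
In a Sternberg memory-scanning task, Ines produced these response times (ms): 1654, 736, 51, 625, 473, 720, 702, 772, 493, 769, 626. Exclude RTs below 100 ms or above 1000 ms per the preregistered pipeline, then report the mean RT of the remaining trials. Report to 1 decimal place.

657.3 ms

Excluded: 51, 1654
Retained (n=9): Σ = 5916
Mean = 5916/9 = 657.3333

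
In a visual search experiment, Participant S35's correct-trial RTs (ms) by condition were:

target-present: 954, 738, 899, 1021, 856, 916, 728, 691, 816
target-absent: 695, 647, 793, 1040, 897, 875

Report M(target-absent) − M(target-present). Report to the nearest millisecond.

M(target-present) = 7619/9 = 846.556
M(target-absent) = 4947/6 = 824.500
Difference = 824.500 − 846.556 = -22.056 ms

-22 ms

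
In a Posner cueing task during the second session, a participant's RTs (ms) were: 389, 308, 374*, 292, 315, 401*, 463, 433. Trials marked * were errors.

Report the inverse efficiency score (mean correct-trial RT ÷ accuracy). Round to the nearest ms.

489 ms

Correct trials (n=6): 389, 308, 292, 315, 463, 433
Mean correct RT = 2200/6 = 366.6667 ms
Proportion correct = 6/8
IES = 366.6667 / (6/8) = 488.889 ms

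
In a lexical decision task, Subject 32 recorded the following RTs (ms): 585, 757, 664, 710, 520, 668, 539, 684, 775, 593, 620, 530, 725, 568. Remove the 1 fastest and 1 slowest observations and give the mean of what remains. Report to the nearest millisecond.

637 ms

Sorted: 520, 530, 539, 568, 585, 593, 620, 664, 668, 684, 710, 725, 757, 775
Drop lowest 1 (520) and highest 1 (775)
Remaining (n=12): Σ = 7643, mean = 7643/12 = 636.917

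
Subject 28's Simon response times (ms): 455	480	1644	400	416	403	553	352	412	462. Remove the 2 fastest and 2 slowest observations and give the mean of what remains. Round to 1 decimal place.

438.0 ms

Sorted: 352, 400, 403, 412, 416, 455, 462, 480, 553, 1644
Drop lowest 2 (352, 400) and highest 2 (553, 1644)
Remaining (n=6): Σ = 2628, mean = 2628/6 = 438.000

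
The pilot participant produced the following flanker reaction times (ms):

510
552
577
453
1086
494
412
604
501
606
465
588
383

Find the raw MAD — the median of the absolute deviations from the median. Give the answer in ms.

67 ms

Sorted: 383, 412, 453, 465, 494, 501, 510, 552, 577, 588, 604, 606, 1086 → median = 510
|x − 510|: 0, 42, 67, 57, 576, 16, 98, 94, 9, 96, 45, 78, 127
Sorted deviations: 0, 9, 16, 42, 45, 57, 67, 78, 94, 96, 98, 127, 576 → MAD = 67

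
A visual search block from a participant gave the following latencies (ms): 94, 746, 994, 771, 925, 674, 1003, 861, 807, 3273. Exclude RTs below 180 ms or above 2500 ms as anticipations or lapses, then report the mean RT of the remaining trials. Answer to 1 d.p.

Excluded: 94, 3273
Retained (n=8): Σ = 6781
Mean = 6781/8 = 847.6250

847.6 ms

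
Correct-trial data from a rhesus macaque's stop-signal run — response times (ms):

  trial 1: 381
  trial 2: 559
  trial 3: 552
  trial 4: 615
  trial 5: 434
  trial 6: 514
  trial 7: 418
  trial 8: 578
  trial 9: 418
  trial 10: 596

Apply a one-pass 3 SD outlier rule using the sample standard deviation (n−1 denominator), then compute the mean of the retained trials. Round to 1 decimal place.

n = 10, ΣRT = 5065, M = 506.500
Σ(x−M)² = 66448.50; s = √(66448.50/9) = 85.925
Cutoffs: 506.500 ± 3·85.925 → [248.7, 764.3]
No RTs fall outside the cutoffs; all 10 retained. Mean = 5065/10 = 506.500

506.5 ms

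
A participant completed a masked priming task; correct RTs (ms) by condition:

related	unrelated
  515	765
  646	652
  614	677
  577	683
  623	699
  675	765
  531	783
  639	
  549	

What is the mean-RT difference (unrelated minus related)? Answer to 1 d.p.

121.2 ms

M(related) = 5369/9 = 596.556
M(unrelated) = 5024/7 = 717.714
Difference = 717.714 − 596.556 = 121.159 ms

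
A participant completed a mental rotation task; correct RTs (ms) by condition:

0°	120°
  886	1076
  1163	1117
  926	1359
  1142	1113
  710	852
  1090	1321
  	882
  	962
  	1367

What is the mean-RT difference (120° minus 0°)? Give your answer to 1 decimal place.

M(0°) = 5917/6 = 986.167
M(120°) = 10049/9 = 1116.556
Difference = 1116.556 − 986.167 = 130.389 ms

130.4 ms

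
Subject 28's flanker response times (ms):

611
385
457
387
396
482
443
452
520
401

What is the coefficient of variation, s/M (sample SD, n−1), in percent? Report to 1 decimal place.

n = 10, Σ = 4534, M = 453.4000
Σ(x−M)² = 45342.400; s = √(45342.400/9) = 70.9792
CV = 70.9792 / 453.4000 = 0.15655 = 15.655%

15.7%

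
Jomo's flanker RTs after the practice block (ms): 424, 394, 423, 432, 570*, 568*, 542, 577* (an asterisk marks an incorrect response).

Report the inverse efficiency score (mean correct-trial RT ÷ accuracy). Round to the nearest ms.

Correct trials (n=5): 424, 394, 423, 432, 542
Mean correct RT = 2215/5 = 443.0000 ms
Proportion correct = 5/8
IES = 443.0000 / (5/8) = 708.800 ms

709 ms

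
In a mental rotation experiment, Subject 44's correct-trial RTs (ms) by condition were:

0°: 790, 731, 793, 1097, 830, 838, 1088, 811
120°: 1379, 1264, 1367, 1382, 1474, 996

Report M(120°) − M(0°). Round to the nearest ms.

M(0°) = 6978/8 = 872.250
M(120°) = 7862/6 = 1310.333
Difference = 1310.333 − 872.250 = 438.083 ms

438 ms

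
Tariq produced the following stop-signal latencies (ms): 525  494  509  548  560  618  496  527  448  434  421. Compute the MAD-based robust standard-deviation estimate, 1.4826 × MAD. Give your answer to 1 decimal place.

57.8 ms

Sorted: 421, 434, 448, 494, 496, 509, 525, 527, 548, 560, 618 → median = 509
|x − 509| sorted: 0, 13, 15, 16, 18, 39, 51, 61, 75, 88, 109 → MAD = 39
Robust SD ≈ 1.4826 × 39 = 57.821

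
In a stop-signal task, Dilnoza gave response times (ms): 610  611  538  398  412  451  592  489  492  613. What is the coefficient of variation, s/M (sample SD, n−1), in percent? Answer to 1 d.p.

n = 10, Σ = 5206, M = 520.6000
Σ(x−M)² = 63588.400; s = √(63588.400/9) = 84.0558
CV = 84.0558 / 520.6000 = 0.16146 = 16.146%

16.1%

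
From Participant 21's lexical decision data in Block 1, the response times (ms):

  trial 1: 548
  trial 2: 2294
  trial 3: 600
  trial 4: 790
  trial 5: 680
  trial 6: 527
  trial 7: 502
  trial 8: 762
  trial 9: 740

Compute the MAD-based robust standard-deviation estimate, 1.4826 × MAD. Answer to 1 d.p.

163.1 ms

Sorted: 502, 527, 548, 600, 680, 740, 762, 790, 2294 → median = 680
|x − 680| sorted: 0, 60, 80, 82, 110, 132, 153, 178, 1614 → MAD = 110
Robust SD ≈ 1.4826 × 110 = 163.086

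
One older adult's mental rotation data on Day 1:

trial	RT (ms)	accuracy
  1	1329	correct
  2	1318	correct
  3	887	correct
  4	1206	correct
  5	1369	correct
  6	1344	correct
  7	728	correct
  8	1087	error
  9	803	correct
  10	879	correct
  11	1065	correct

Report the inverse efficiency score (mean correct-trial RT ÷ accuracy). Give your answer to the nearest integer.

Correct trials (n=10): 1329, 1318, 887, 1206, 1369, 1344, 728, 803, 879, 1065
Mean correct RT = 10928/10 = 1092.8000 ms
Proportion correct = 10/11
IES = 1092.8000 / (10/11) = 1202.080 ms

1202 ms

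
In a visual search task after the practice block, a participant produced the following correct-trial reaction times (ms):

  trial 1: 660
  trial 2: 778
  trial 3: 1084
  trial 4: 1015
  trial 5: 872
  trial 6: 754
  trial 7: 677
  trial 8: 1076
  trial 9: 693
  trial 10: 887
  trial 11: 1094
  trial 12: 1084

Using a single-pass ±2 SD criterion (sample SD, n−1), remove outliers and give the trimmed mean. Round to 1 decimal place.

889.5 ms

n = 12, ΣRT = 10674, M = 889.500
Σ(x−M)² = 335557.00; s = √(335557.00/11) = 174.657
Cutoffs: 889.500 ± 2·174.657 → [540.2, 1238.8]
No RTs fall outside the cutoffs; all 12 retained. Mean = 10674/12 = 889.500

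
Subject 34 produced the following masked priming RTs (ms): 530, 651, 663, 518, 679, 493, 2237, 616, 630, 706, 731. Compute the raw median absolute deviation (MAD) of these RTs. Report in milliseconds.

Sorted: 493, 518, 530, 616, 630, 651, 663, 679, 706, 731, 2237 → median = 651
|x − 651|: 121, 0, 12, 133, 28, 158, 1586, 35, 21, 55, 80
Sorted deviations: 0, 12, 21, 28, 35, 55, 80, 121, 133, 158, 1586 → MAD = 55

55 ms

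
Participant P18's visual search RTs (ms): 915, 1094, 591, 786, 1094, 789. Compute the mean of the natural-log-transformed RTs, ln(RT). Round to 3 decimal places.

6.756

ln(RT): 6.8189, 6.9976, 6.3818, 6.6670, 6.9976, 6.6708
Σ ln(RT) = 40.5337
Mean = 40.5337/6 = 6.75561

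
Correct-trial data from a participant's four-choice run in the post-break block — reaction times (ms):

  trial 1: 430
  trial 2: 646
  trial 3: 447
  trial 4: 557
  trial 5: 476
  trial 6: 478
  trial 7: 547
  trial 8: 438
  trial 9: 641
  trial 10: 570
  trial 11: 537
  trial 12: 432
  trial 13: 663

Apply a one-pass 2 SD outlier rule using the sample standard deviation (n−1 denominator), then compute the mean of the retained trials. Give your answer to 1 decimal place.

527.8 ms

n = 13, ΣRT = 6862, M = 527.846
Σ(x−M)² = 86649.69; s = √(86649.69/12) = 84.975
Cutoffs: 527.846 ± 2·84.975 → [357.9, 697.8]
No RTs fall outside the cutoffs; all 13 retained. Mean = 6862/13 = 527.846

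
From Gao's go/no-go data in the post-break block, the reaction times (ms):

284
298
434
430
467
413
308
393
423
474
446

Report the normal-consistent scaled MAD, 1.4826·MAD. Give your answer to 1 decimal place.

Sorted: 284, 298, 308, 393, 413, 423, 430, 434, 446, 467, 474 → median = 423
|x − 423| sorted: 0, 7, 10, 11, 23, 30, 44, 51, 115, 125, 139 → MAD = 30
Robust SD ≈ 1.4826 × 30 = 44.478

44.5 ms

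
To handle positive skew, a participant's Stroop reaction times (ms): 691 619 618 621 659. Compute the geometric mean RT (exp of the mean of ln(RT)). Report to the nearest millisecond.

641 ms

ln(RT): 6.5381, 6.4281, 6.4265, 6.4313, 6.4907
Mean ln(RT) = 32.3148/5 = 6.46296
Geometric mean = exp(6.46296) = 640.95 ms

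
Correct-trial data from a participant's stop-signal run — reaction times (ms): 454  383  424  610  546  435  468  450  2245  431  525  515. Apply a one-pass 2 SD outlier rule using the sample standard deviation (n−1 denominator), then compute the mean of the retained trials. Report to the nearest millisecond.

476 ms

n = 12, ΣRT = 7486, M = 623.833
Σ(x−M)² = 2910165.67; s = √(2910165.67/11) = 514.354
Cutoffs: 623.833 ± 2·514.354 → [-404.9, 1652.5]
Outside: 2245 → excluded.
Retained (n=11): Σ = 5241, mean = 5241/11 = 476.455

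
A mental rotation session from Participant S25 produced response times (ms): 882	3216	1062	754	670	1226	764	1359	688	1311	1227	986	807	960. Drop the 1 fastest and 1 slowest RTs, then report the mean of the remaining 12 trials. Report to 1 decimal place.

Sorted: 670, 688, 754, 764, 807, 882, 960, 986, 1062, 1226, 1227, 1311, 1359, 3216
Drop lowest 1 (670) and highest 1 (3216)
Remaining (n=12): Σ = 12026, mean = 12026/12 = 1002.167

1002.2 ms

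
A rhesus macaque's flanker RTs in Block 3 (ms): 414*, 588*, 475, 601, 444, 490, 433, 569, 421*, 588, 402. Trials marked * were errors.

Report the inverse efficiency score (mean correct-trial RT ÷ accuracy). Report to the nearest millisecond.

688 ms

Correct trials (n=8): 475, 601, 444, 490, 433, 569, 588, 402
Mean correct RT = 4002/8 = 500.2500 ms
Proportion correct = 8/11
IES = 500.2500 / (8/11) = 687.844 ms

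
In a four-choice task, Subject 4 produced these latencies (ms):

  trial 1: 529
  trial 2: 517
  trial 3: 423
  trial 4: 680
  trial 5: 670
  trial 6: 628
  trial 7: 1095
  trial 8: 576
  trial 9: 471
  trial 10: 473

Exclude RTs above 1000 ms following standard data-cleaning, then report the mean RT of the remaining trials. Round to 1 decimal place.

551.9 ms

Excluded: 1095
Retained (n=9): Σ = 4967
Mean = 4967/9 = 551.8889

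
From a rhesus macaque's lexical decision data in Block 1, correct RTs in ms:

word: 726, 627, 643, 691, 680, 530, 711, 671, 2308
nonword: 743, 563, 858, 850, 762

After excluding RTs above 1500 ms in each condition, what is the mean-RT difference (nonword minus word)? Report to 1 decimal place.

word: exclude 2308
M(word) = 5279/8 = 659.875
M(nonword) = 3776/5 = 755.200
Difference = 755.200 − 659.875 = 95.325 ms

95.3 ms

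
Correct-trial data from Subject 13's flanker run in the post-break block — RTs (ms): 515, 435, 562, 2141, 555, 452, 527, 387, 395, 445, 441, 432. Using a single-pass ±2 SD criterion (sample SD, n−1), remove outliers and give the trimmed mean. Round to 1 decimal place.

467.8 ms

n = 12, ΣRT = 7287, M = 607.250
Σ(x−M)² = 2604126.25; s = √(2604126.25/11) = 486.558
Cutoffs: 607.250 ± 2·486.558 → [-365.9, 1580.4]
Outside: 2141 → excluded.
Retained (n=11): Σ = 5146, mean = 5146/11 = 467.818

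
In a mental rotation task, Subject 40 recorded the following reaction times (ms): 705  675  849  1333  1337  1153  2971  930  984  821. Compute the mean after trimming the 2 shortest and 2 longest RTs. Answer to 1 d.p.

1011.7 ms

Sorted: 675, 705, 821, 849, 930, 984, 1153, 1333, 1337, 2971
Drop lowest 2 (675, 705) and highest 2 (1337, 2971)
Remaining (n=6): Σ = 6070, mean = 6070/6 = 1011.667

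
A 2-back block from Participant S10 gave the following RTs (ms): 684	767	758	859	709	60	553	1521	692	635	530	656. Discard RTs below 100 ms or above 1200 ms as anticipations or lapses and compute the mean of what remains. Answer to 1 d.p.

684.3 ms

Excluded: 60, 1521
Retained (n=10): Σ = 6843
Mean = 6843/10 = 684.3000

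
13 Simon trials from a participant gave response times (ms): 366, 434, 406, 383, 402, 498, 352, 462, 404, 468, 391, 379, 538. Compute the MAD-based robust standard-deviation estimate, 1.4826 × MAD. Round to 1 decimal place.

Sorted: 352, 366, 379, 383, 391, 402, 404, 406, 434, 462, 468, 498, 538 → median = 404
|x − 404| sorted: 0, 2, 2, 13, 21, 25, 30, 38, 52, 58, 64, 94, 134 → MAD = 30
Robust SD ≈ 1.4826 × 30 = 44.478

44.5 ms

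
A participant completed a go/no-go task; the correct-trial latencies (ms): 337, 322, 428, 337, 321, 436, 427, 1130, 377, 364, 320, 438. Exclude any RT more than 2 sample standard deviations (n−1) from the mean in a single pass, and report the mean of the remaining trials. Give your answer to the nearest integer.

373 ms

n = 12, ΣRT = 5237, M = 436.417
Σ(x−M)² = 549726.92; s = √(549726.92/11) = 223.551
Cutoffs: 436.417 ± 2·223.551 → [-10.7, 883.5]
Outside: 1130 → excluded.
Retained (n=11): Σ = 4107, mean = 4107/11 = 373.364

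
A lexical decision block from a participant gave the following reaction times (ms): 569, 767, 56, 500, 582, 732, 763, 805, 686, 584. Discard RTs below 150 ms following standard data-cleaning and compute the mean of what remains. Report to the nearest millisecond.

Excluded: 56
Retained (n=9): Σ = 5988
Mean = 5988/9 = 665.3333

665 ms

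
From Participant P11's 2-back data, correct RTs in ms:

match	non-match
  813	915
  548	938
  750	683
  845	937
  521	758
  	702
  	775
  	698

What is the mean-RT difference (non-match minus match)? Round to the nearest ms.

M(match) = 3477/5 = 695.400
M(non-match) = 6406/8 = 800.750
Difference = 800.750 − 695.400 = 105.350 ms

105 ms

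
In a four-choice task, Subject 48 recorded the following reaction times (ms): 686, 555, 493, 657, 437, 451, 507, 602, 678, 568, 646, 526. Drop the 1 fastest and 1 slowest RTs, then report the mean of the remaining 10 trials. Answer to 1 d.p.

568.3 ms

Sorted: 437, 451, 493, 507, 526, 555, 568, 602, 646, 657, 678, 686
Drop lowest 1 (437) and highest 1 (686)
Remaining (n=10): Σ = 5683, mean = 5683/10 = 568.300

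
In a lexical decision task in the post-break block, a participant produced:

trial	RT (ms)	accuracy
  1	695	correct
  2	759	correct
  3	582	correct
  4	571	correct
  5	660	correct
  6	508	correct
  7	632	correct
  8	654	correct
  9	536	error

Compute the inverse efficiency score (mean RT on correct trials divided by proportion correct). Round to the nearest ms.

712 ms

Correct trials (n=8): 695, 759, 582, 571, 660, 508, 632, 654
Mean correct RT = 5061/8 = 632.6250 ms
Proportion correct = 8/9
IES = 632.6250 / (8/9) = 711.703 ms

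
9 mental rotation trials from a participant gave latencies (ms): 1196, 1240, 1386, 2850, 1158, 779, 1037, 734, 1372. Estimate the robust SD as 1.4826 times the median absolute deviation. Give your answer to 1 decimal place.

260.9 ms

Sorted: 734, 779, 1037, 1158, 1196, 1240, 1372, 1386, 2850 → median = 1196
|x − 1196| sorted: 0, 38, 44, 159, 176, 190, 417, 462, 1654 → MAD = 176
Robust SD ≈ 1.4826 × 176 = 260.938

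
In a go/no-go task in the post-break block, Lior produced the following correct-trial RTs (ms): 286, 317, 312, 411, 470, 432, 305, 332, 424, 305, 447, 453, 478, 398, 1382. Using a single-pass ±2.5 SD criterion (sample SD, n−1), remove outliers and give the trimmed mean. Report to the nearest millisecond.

n = 15, ΣRT = 6752, M = 450.133
Σ(x−M)² = 994653.73; s = √(994653.73/14) = 266.546
Cutoffs: 450.133 ± 2.5·266.546 → [-216.2, 1116.5]
Outside: 1382 → excluded.
Retained (n=14): Σ = 5370, mean = 5370/14 = 383.571

384 ms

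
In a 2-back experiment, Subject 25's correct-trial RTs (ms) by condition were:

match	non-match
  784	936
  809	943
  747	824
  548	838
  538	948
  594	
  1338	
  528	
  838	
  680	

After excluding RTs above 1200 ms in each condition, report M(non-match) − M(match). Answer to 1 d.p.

223.8 ms

match: exclude 1338
M(match) = 6066/9 = 674.000
M(non-match) = 4489/5 = 897.800
Difference = 897.800 − 674.000 = 223.800 ms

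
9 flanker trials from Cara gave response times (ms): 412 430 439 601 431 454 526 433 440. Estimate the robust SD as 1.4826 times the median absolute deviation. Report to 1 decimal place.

Sorted: 412, 430, 431, 433, 439, 440, 454, 526, 601 → median = 439
|x − 439| sorted: 0, 1, 6, 8, 9, 15, 27, 87, 162 → MAD = 9
Robust SD ≈ 1.4826 × 9 = 13.343

13.3 ms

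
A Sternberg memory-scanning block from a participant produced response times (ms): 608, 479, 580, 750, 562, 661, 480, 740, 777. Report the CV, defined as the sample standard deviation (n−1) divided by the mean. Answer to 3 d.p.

0.180

n = 9, Σ = 5637, M = 626.3333
Σ(x−M)² = 101858.000; s = √(101858.000/8) = 112.8373
CV = 112.8373 / 626.3333 = 0.18016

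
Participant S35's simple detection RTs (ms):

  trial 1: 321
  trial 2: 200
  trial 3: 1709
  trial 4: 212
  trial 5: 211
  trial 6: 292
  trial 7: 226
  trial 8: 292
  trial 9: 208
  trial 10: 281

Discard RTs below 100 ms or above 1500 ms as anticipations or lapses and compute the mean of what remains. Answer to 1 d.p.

249.2 ms

Excluded: 1709
Retained (n=9): Σ = 2243
Mean = 2243/9 = 249.2222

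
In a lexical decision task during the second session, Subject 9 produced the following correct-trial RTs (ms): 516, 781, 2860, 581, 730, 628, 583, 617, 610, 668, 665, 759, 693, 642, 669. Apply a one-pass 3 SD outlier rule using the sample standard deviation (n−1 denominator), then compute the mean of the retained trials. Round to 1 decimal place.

653.0 ms

n = 15, ΣRT = 12002, M = 800.133
Σ(x−M)² = 4614643.73; s = √(4614643.73/14) = 574.123
Cutoffs: 800.133 ± 3·574.123 → [-922.2, 2522.5]
Outside: 2860 → excluded.
Retained (n=14): Σ = 9142, mean = 9142/14 = 653.000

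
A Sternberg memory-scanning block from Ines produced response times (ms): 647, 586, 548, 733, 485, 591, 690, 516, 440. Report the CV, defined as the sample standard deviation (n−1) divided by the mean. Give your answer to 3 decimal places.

0.165

n = 9, Σ = 5236, M = 581.7778
Σ(x−M)² = 73871.556; s = √(73871.556/8) = 96.0934
CV = 96.0934 / 581.7778 = 0.16517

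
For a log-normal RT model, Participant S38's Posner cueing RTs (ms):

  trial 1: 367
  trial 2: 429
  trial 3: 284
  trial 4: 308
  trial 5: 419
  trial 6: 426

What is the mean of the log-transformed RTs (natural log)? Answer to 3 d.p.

ln(RT): 5.9054, 6.0615, 5.6490, 5.7301, 6.0379, 6.0544
Σ ln(RT) = 35.4382
Mean = 35.4382/6 = 5.90637

5.906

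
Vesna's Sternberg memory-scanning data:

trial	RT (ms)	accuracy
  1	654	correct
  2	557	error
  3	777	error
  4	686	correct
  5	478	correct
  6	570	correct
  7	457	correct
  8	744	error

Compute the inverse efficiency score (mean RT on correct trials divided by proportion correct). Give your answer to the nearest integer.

910 ms

Correct trials (n=5): 654, 686, 478, 570, 457
Mean correct RT = 2845/5 = 569.0000 ms
Proportion correct = 5/8
IES = 569.0000 / (5/8) = 910.400 ms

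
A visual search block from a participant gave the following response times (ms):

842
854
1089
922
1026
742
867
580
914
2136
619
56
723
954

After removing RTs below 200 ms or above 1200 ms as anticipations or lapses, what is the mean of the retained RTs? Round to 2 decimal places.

Excluded: 56, 2136
Retained (n=12): Σ = 10132
Mean = 10132/12 = 844.3333

844.33 ms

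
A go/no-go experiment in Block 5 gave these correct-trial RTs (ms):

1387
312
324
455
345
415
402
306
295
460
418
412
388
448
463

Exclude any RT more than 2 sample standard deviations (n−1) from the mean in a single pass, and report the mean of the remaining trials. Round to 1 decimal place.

388.8 ms

n = 15, ΣRT = 6830, M = 455.333
Σ(x−M)² = 978387.33; s = √(978387.33/14) = 264.357
Cutoffs: 455.333 ± 2·264.357 → [-73.4, 984.0]
Outside: 1387 → excluded.
Retained (n=14): Σ = 5443, mean = 5443/14 = 388.786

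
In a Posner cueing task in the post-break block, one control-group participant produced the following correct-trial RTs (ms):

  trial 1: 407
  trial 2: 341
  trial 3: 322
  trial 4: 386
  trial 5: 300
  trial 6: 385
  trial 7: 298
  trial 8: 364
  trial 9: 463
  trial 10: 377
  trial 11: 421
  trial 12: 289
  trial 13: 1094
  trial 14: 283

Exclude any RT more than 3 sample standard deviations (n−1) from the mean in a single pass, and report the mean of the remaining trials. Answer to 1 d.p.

n = 14, ΣRT = 5730, M = 409.286
Σ(x−M)² = 543112.86; s = √(543112.86/13) = 204.396
Cutoffs: 409.286 ± 3·204.396 → [-203.9, 1022.5]
Outside: 1094 → excluded.
Retained (n=13): Σ = 4636, mean = 4636/13 = 356.615

356.6 ms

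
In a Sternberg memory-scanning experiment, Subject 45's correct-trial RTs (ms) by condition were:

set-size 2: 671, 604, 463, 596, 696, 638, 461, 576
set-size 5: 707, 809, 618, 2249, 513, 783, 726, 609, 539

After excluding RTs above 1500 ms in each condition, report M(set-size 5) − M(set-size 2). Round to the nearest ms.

75 ms

set-size 5: exclude 2249
M(set-size 2) = 4705/8 = 588.125
M(set-size 5) = 5304/8 = 663.000
Difference = 663.000 − 588.125 = 74.875 ms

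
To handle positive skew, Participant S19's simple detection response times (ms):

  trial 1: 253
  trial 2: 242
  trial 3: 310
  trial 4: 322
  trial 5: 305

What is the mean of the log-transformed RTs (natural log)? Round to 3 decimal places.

5.651

ln(RT): 5.5334, 5.4889, 5.7366, 5.7746, 5.7203
Σ ln(RT) = 28.2538
Mean = 28.2538/5 = 5.65075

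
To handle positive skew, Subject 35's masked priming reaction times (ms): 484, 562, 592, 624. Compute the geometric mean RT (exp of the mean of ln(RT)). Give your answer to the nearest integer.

ln(RT): 6.1821, 6.3315, 6.3835, 6.4362
Mean ln(RT) = 25.3332/4 = 6.33331
Geometric mean = exp(6.33331) = 563.02 ms

563 ms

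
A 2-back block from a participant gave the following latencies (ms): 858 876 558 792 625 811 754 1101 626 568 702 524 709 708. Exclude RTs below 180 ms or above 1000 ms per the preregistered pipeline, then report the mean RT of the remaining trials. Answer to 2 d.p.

700.85 ms

Excluded: 1101
Retained (n=13): Σ = 9111
Mean = 9111/13 = 700.8462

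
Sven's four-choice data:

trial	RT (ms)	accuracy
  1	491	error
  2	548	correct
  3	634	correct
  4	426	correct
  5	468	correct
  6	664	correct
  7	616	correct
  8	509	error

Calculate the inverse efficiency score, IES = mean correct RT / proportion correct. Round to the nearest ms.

746 ms

Correct trials (n=6): 548, 634, 426, 468, 664, 616
Mean correct RT = 3356/6 = 559.3333 ms
Proportion correct = 6/8
IES = 559.3333 / (6/8) = 745.778 ms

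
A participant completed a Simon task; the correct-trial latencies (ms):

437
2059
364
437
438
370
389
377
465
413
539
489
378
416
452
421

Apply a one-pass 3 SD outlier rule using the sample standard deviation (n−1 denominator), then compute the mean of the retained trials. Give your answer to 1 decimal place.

425.7 ms

n = 16, ΣRT = 8444, M = 527.750
Σ(x−M)² = 2533709.00; s = √(2533709.00/15) = 410.991
Cutoffs: 527.750 ± 3·410.991 → [-705.2, 1760.7]
Outside: 2059 → excluded.
Retained (n=15): Σ = 6385, mean = 6385/15 = 425.667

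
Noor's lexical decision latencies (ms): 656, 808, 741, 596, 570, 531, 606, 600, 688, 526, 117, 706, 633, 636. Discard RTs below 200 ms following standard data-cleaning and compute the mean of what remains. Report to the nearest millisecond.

638 ms

Excluded: 117
Retained (n=13): Σ = 8297
Mean = 8297/13 = 638.2308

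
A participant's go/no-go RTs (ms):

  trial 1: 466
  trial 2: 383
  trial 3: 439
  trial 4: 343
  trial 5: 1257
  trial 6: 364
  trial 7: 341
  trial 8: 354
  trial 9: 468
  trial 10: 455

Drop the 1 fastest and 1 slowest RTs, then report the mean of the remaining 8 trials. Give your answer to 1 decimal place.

Sorted: 341, 343, 354, 364, 383, 439, 455, 466, 468, 1257
Drop lowest 1 (341) and highest 1 (1257)
Remaining (n=8): Σ = 3272, mean = 3272/8 = 409.000

409.0 ms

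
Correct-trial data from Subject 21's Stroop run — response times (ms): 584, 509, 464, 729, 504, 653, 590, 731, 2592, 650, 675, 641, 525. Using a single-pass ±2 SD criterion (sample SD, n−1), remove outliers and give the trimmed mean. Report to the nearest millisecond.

n = 13, ΣRT = 9847, M = 757.462
Σ(x−M)² = 3734131.23; s = √(3734131.23/12) = 557.833
Cutoffs: 757.462 ± 2·557.833 → [-358.2, 1873.1]
Outside: 2592 → excluded.
Retained (n=12): Σ = 7255, mean = 7255/12 = 604.583

605 ms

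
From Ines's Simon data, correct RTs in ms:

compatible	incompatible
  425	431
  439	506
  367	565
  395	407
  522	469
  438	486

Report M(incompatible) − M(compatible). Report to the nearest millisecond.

M(compatible) = 2586/6 = 431.000
M(incompatible) = 2864/6 = 477.333
Difference = 477.333 − 431.000 = 46.333 ms

46 ms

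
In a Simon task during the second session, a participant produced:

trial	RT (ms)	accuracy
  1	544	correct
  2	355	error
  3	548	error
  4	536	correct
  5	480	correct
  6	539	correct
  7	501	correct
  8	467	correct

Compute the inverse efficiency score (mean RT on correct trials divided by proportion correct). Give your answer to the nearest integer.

Correct trials (n=6): 544, 536, 480, 539, 501, 467
Mean correct RT = 3067/6 = 511.1667 ms
Proportion correct = 6/8
IES = 511.1667 / (6/8) = 681.556 ms

682 ms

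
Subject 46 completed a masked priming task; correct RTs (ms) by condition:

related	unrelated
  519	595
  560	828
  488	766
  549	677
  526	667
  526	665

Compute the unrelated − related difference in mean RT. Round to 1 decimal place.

171.7 ms

M(related) = 3168/6 = 528.000
M(unrelated) = 4198/6 = 699.667
Difference = 699.667 − 528.000 = 171.667 ms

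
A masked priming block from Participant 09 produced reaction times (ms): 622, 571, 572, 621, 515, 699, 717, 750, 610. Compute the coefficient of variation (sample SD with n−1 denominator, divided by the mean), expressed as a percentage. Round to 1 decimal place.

12.2%

n = 9, Σ = 5677, M = 630.7778
Σ(x−M)² = 47339.556; s = √(47339.556/8) = 76.9249
CV = 76.9249 / 630.7778 = 0.12195 = 12.195%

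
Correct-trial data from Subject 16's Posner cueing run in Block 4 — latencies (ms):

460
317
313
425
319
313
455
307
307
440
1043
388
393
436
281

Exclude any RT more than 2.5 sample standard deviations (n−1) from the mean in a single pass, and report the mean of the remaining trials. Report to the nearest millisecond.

n = 15, ΣRT = 6197, M = 413.133
Σ(x−M)² = 481247.73; s = √(481247.73/14) = 185.405
Cutoffs: 413.133 ± 2.5·185.405 → [-50.4, 876.6]
Outside: 1043 → excluded.
Retained (n=14): Σ = 5154, mean = 5154/14 = 368.143

368 ms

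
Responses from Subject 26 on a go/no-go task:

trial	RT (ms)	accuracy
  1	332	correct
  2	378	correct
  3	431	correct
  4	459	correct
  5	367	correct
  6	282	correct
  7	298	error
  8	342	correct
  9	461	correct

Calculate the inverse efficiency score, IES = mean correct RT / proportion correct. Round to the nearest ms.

Correct trials (n=8): 332, 378, 431, 459, 367, 282, 342, 461
Mean correct RT = 3052/8 = 381.5000 ms
Proportion correct = 8/9
IES = 381.5000 / (8/9) = 429.188 ms

429 ms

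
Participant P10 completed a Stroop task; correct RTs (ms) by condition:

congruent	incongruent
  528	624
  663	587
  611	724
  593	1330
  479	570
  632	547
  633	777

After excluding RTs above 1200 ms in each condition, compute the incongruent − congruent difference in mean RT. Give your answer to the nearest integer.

incongruent: exclude 1330
M(congruent) = 4139/7 = 591.286
M(incongruent) = 3829/6 = 638.167
Difference = 638.167 − 591.286 = 46.881 ms

47 ms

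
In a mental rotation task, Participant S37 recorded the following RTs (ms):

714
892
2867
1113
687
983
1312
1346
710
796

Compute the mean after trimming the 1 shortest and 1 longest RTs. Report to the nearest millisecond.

Sorted: 687, 710, 714, 796, 892, 983, 1113, 1312, 1346, 2867
Drop lowest 1 (687) and highest 1 (2867)
Remaining (n=8): Σ = 7866, mean = 7866/8 = 983.250

983 ms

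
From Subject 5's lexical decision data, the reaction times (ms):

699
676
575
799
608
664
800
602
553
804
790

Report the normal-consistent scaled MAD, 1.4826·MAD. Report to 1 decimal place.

Sorted: 553, 575, 602, 608, 664, 676, 699, 790, 799, 800, 804 → median = 676
|x − 676| sorted: 0, 12, 23, 68, 74, 101, 114, 123, 123, 124, 128 → MAD = 101
Robust SD ≈ 1.4826 × 101 = 149.743

149.7 ms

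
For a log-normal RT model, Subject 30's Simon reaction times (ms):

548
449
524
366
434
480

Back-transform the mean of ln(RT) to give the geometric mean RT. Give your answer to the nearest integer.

ln(RT): 6.3063, 6.1070, 6.2615, 5.9026, 6.0730, 6.1738
Mean ln(RT) = 36.8243/6 = 6.13738
Geometric mean = exp(6.13738) = 462.84 ms

463 ms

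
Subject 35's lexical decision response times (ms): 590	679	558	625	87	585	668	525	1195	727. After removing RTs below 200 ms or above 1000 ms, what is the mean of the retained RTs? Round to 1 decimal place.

619.6 ms

Excluded: 87, 1195
Retained (n=8): Σ = 4957
Mean = 4957/8 = 619.6250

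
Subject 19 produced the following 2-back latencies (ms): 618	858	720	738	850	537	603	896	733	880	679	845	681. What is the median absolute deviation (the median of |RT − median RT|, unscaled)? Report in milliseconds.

Sorted: 537, 603, 618, 679, 681, 720, 733, 738, 845, 850, 858, 880, 896 → median = 733
|x − 733|: 115, 125, 13, 5, 117, 196, 130, 163, 0, 147, 54, 112, 52
Sorted deviations: 0, 5, 13, 52, 54, 112, 115, 117, 125, 130, 147, 163, 196 → MAD = 115

115 ms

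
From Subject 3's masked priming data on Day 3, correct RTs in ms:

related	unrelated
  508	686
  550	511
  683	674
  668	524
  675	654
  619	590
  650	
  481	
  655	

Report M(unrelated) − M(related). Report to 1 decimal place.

M(related) = 5489/9 = 609.889
M(unrelated) = 3639/6 = 606.500
Difference = 606.500 − 609.889 = -3.389 ms

-3.4 ms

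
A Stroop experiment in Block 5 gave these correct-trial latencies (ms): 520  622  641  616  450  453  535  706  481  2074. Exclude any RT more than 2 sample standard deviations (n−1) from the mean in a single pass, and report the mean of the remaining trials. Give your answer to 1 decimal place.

558.2 ms

n = 10, ΣRT = 7098, M = 709.800
Σ(x−M)² = 2134667.60; s = √(2134667.60/9) = 487.017
Cutoffs: 709.800 ± 2·487.017 → [-264.2, 1683.8]
Outside: 2074 → excluded.
Retained (n=9): Σ = 5024, mean = 5024/9 = 558.222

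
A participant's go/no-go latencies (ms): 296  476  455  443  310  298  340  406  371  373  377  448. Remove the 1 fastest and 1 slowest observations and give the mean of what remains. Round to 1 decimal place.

382.1 ms

Sorted: 296, 298, 310, 340, 371, 373, 377, 406, 443, 448, 455, 476
Drop lowest 1 (296) and highest 1 (476)
Remaining (n=10): Σ = 3821, mean = 3821/10 = 382.100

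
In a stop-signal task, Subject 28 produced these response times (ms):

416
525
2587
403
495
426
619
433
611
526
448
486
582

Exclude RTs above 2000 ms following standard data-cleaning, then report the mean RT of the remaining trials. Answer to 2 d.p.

Excluded: 2587
Retained (n=12): Σ = 5970
Mean = 5970/12 = 497.5000

497.50 ms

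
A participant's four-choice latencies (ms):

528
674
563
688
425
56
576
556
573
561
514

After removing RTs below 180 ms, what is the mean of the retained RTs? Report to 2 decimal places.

Excluded: 56
Retained (n=10): Σ = 5658
Mean = 5658/10 = 565.8000

565.80 ms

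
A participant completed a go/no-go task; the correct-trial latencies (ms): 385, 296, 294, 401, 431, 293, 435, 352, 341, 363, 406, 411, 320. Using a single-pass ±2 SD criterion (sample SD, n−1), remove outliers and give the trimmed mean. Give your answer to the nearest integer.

n = 13, ΣRT = 4728, M = 363.692
Σ(x−M)² = 32486.77; s = √(32486.77/12) = 52.031
Cutoffs: 363.692 ± 2·52.031 → [259.6, 467.8]
No RTs fall outside the cutoffs; all 13 retained. Mean = 4728/13 = 363.692

364 ms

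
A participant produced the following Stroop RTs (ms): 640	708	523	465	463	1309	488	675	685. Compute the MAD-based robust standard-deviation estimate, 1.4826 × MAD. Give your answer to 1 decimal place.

173.5 ms

Sorted: 463, 465, 488, 523, 640, 675, 685, 708, 1309 → median = 640
|x − 640| sorted: 0, 35, 45, 68, 117, 152, 175, 177, 669 → MAD = 117
Robust SD ≈ 1.4826 × 117 = 173.464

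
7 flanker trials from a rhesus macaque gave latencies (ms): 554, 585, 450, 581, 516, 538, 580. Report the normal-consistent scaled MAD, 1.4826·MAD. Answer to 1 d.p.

Sorted: 450, 516, 538, 554, 580, 581, 585 → median = 554
|x − 554| sorted: 0, 16, 26, 27, 31, 38, 104 → MAD = 27
Robust SD ≈ 1.4826 × 27 = 40.030

40.0 ms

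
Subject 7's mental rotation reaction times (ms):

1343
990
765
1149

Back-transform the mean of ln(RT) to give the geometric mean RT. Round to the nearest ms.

1040 ms

ln(RT): 7.2027, 6.8977, 6.6399, 7.0466
Mean ln(RT) = 27.7869/4 = 6.94672
Geometric mean = exp(6.94672) = 1039.74 ms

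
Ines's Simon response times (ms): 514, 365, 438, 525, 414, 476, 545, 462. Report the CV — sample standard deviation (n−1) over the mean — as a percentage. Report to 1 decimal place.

13.0%

n = 8, Σ = 3739, M = 467.3750
Σ(x−M)² = 25815.875; s = √(25815.875/7) = 60.7288
CV = 60.7288 / 467.3750 = 0.12994 = 12.994%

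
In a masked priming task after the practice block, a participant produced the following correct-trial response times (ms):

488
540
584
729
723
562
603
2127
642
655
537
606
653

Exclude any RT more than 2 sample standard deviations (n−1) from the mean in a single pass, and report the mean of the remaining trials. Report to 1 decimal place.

n = 13, ΣRT = 9449, M = 726.846
Σ(x−M)² = 2183785.69; s = √(2183785.69/12) = 426.594
Cutoffs: 726.846 ± 2·426.594 → [-126.3, 1580.0]
Outside: 2127 → excluded.
Retained (n=12): Σ = 7322, mean = 7322/12 = 610.167

610.2 ms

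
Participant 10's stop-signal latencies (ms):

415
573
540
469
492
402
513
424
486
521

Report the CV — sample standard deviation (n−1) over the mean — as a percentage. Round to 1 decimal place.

11.7%

n = 10, Σ = 4835, M = 483.5000
Σ(x−M)² = 28642.500; s = √(28642.500/9) = 56.4137
CV = 56.4137 / 483.5000 = 0.11668 = 11.668%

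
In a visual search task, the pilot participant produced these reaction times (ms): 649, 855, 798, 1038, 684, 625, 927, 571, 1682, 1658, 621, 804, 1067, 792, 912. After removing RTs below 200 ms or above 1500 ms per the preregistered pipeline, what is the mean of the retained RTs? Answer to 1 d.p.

795.6 ms

Excluded: 1658, 1682
Retained (n=13): Σ = 10343
Mean = 10343/13 = 795.6154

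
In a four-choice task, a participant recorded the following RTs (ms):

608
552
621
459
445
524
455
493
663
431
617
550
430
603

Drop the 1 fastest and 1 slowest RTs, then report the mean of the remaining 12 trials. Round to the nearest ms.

530 ms

Sorted: 430, 431, 445, 455, 459, 493, 524, 550, 552, 603, 608, 617, 621, 663
Drop lowest 1 (430) and highest 1 (663)
Remaining (n=12): Σ = 6358, mean = 6358/12 = 529.833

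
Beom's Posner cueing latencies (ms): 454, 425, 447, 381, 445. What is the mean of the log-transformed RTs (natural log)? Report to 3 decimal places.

ln(RT): 6.1181, 6.0521, 6.1026, 5.9428, 6.0981
Σ ln(RT) = 30.3136
Mean = 30.3136/5 = 6.06272

6.063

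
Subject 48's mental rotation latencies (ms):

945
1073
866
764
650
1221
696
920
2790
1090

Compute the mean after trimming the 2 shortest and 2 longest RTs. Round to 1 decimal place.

943.0 ms

Sorted: 650, 696, 764, 866, 920, 945, 1073, 1090, 1221, 2790
Drop lowest 2 (650, 696) and highest 2 (1221, 2790)
Remaining (n=6): Σ = 5658, mean = 5658/6 = 943.000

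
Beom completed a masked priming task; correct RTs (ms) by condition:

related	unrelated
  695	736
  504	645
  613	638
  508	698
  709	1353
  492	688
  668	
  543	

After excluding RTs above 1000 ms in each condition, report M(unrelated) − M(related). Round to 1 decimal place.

unrelated: exclude 1353
M(related) = 4732/8 = 591.500
M(unrelated) = 3405/5 = 681.000
Difference = 681.000 − 591.500 = 89.500 ms

89.5 ms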